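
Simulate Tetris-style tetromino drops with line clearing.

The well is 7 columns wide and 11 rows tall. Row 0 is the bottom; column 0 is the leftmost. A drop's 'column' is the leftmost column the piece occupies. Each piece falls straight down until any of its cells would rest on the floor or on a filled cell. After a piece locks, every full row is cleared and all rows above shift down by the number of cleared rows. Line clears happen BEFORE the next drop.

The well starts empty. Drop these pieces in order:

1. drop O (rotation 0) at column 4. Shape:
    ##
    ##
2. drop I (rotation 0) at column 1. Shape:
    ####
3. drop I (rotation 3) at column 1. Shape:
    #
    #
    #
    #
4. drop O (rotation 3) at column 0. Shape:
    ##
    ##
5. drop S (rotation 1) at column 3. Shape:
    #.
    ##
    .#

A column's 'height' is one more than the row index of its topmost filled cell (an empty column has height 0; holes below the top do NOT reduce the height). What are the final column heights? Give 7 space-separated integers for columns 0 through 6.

Answer: 9 9 3 6 5 2 0

Derivation:
Drop 1: O rot0 at col 4 lands with bottom-row=0; cleared 0 line(s) (total 0); column heights now [0 0 0 0 2 2 0], max=2
Drop 2: I rot0 at col 1 lands with bottom-row=2; cleared 0 line(s) (total 0); column heights now [0 3 3 3 3 2 0], max=3
Drop 3: I rot3 at col 1 lands with bottom-row=3; cleared 0 line(s) (total 0); column heights now [0 7 3 3 3 2 0], max=7
Drop 4: O rot3 at col 0 lands with bottom-row=7; cleared 0 line(s) (total 0); column heights now [9 9 3 3 3 2 0], max=9
Drop 5: S rot1 at col 3 lands with bottom-row=3; cleared 0 line(s) (total 0); column heights now [9 9 3 6 5 2 0], max=9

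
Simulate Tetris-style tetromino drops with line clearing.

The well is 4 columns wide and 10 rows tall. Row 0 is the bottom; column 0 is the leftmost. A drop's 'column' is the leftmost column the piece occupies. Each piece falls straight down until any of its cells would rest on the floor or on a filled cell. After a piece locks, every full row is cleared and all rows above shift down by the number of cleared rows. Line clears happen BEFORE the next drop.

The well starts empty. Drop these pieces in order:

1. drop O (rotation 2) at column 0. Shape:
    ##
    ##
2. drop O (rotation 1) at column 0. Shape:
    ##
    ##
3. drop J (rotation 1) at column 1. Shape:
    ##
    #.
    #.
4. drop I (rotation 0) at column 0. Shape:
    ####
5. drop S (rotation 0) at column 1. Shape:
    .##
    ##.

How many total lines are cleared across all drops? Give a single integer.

Drop 1: O rot2 at col 0 lands with bottom-row=0; cleared 0 line(s) (total 0); column heights now [2 2 0 0], max=2
Drop 2: O rot1 at col 0 lands with bottom-row=2; cleared 0 line(s) (total 0); column heights now [4 4 0 0], max=4
Drop 3: J rot1 at col 1 lands with bottom-row=4; cleared 0 line(s) (total 0); column heights now [4 7 7 0], max=7
Drop 4: I rot0 at col 0 lands with bottom-row=7; cleared 1 line(s) (total 1); column heights now [4 7 7 0], max=7
Drop 5: S rot0 at col 1 lands with bottom-row=7; cleared 0 line(s) (total 1); column heights now [4 8 9 9], max=9

Answer: 1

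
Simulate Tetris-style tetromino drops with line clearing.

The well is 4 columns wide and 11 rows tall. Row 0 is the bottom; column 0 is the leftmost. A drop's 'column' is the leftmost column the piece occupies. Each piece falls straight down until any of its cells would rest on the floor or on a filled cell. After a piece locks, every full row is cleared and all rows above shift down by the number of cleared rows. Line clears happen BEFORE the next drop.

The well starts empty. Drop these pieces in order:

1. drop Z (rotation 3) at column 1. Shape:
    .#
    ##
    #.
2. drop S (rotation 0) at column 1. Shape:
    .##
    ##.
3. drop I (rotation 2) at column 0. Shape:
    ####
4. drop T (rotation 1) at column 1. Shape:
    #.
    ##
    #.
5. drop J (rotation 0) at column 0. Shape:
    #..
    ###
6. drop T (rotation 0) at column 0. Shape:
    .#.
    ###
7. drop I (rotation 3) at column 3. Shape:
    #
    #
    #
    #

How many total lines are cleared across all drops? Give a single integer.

Drop 1: Z rot3 at col 1 lands with bottom-row=0; cleared 0 line(s) (total 0); column heights now [0 2 3 0], max=3
Drop 2: S rot0 at col 1 lands with bottom-row=3; cleared 0 line(s) (total 0); column heights now [0 4 5 5], max=5
Drop 3: I rot2 at col 0 lands with bottom-row=5; cleared 1 line(s) (total 1); column heights now [0 4 5 5], max=5
Drop 4: T rot1 at col 1 lands with bottom-row=4; cleared 0 line(s) (total 1); column heights now [0 7 6 5], max=7
Drop 5: J rot0 at col 0 lands with bottom-row=7; cleared 0 line(s) (total 1); column heights now [9 8 8 5], max=9
Drop 6: T rot0 at col 0 lands with bottom-row=9; cleared 0 line(s) (total 1); column heights now [10 11 10 5], max=11
Drop 7: I rot3 at col 3 lands with bottom-row=5; cleared 1 line(s) (total 2); column heights now [9 10 9 8], max=10

Answer: 2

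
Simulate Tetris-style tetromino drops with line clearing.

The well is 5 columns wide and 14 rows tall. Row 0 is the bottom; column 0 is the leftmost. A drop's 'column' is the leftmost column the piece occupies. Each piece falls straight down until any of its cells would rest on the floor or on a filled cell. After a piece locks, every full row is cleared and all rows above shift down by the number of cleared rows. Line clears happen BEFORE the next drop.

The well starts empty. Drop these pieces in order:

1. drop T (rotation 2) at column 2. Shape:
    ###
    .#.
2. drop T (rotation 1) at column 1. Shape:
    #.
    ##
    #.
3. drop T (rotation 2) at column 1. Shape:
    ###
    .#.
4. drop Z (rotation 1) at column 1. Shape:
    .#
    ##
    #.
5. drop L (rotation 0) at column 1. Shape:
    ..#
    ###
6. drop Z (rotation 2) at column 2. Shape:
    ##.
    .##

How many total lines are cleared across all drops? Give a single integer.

Drop 1: T rot2 at col 2 lands with bottom-row=0; cleared 0 line(s) (total 0); column heights now [0 0 2 2 2], max=2
Drop 2: T rot1 at col 1 lands with bottom-row=1; cleared 0 line(s) (total 0); column heights now [0 4 3 2 2], max=4
Drop 3: T rot2 at col 1 lands with bottom-row=3; cleared 0 line(s) (total 0); column heights now [0 5 5 5 2], max=5
Drop 4: Z rot1 at col 1 lands with bottom-row=5; cleared 0 line(s) (total 0); column heights now [0 7 8 5 2], max=8
Drop 5: L rot0 at col 1 lands with bottom-row=8; cleared 0 line(s) (total 0); column heights now [0 9 9 10 2], max=10
Drop 6: Z rot2 at col 2 lands with bottom-row=10; cleared 0 line(s) (total 0); column heights now [0 9 12 12 11], max=12

Answer: 0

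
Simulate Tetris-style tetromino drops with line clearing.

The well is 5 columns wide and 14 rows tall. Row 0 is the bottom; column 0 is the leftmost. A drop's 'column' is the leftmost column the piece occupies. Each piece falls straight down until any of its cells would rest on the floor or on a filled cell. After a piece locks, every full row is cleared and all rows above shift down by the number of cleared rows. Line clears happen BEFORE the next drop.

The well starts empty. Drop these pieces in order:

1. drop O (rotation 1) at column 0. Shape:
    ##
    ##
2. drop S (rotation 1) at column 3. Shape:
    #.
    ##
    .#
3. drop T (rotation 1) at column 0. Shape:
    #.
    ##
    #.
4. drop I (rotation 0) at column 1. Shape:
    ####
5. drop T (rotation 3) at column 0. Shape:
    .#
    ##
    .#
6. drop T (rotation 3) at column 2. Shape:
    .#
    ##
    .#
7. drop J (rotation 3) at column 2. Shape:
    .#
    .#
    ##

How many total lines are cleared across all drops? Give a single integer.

Answer: 1

Derivation:
Drop 1: O rot1 at col 0 lands with bottom-row=0; cleared 0 line(s) (total 0); column heights now [2 2 0 0 0], max=2
Drop 2: S rot1 at col 3 lands with bottom-row=0; cleared 0 line(s) (total 0); column heights now [2 2 0 3 2], max=3
Drop 3: T rot1 at col 0 lands with bottom-row=2; cleared 0 line(s) (total 0); column heights now [5 4 0 3 2], max=5
Drop 4: I rot0 at col 1 lands with bottom-row=4; cleared 1 line(s) (total 1); column heights now [4 4 0 3 2], max=4
Drop 5: T rot3 at col 0 lands with bottom-row=4; cleared 0 line(s) (total 1); column heights now [6 7 0 3 2], max=7
Drop 6: T rot3 at col 2 lands with bottom-row=3; cleared 0 line(s) (total 1); column heights now [6 7 5 6 2], max=7
Drop 7: J rot3 at col 2 lands with bottom-row=6; cleared 0 line(s) (total 1); column heights now [6 7 7 9 2], max=9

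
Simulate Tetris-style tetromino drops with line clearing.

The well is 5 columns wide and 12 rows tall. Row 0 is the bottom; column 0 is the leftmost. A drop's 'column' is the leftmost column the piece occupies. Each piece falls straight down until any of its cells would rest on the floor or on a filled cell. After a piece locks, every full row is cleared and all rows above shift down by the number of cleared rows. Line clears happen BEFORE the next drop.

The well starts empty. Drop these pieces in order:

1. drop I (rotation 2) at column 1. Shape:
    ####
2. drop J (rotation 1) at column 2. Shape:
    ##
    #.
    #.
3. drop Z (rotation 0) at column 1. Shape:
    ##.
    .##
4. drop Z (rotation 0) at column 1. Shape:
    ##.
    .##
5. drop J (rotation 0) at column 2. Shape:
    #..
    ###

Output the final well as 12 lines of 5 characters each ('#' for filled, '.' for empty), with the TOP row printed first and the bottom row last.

Drop 1: I rot2 at col 1 lands with bottom-row=0; cleared 0 line(s) (total 0); column heights now [0 1 1 1 1], max=1
Drop 2: J rot1 at col 2 lands with bottom-row=1; cleared 0 line(s) (total 0); column heights now [0 1 4 4 1], max=4
Drop 3: Z rot0 at col 1 lands with bottom-row=4; cleared 0 line(s) (total 0); column heights now [0 6 6 5 1], max=6
Drop 4: Z rot0 at col 1 lands with bottom-row=6; cleared 0 line(s) (total 0); column heights now [0 8 8 7 1], max=8
Drop 5: J rot0 at col 2 lands with bottom-row=8; cleared 0 line(s) (total 0); column heights now [0 8 10 9 9], max=10

Answer: .....
.....
..#..
..###
.##..
..##.
.##..
..##.
..##.
..#..
..#..
.####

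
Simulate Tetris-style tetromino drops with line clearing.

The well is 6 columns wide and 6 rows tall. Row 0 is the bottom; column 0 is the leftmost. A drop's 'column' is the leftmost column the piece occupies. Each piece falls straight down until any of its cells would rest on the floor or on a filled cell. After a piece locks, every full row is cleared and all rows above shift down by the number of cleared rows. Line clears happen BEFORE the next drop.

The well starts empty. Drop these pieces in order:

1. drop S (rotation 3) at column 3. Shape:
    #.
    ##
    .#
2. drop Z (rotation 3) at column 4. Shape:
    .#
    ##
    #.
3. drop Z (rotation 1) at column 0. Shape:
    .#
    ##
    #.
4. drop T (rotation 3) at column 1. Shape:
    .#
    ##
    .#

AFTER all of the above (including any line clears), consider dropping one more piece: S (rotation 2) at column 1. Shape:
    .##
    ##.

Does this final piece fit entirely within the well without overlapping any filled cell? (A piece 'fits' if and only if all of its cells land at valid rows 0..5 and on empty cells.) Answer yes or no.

Answer: no

Derivation:
Drop 1: S rot3 at col 3 lands with bottom-row=0; cleared 0 line(s) (total 0); column heights now [0 0 0 3 2 0], max=3
Drop 2: Z rot3 at col 4 lands with bottom-row=2; cleared 0 line(s) (total 0); column heights now [0 0 0 3 4 5], max=5
Drop 3: Z rot1 at col 0 lands with bottom-row=0; cleared 0 line(s) (total 0); column heights now [2 3 0 3 4 5], max=5
Drop 4: T rot3 at col 1 lands with bottom-row=2; cleared 0 line(s) (total 0); column heights now [2 4 5 3 4 5], max=5
Test piece S rot2 at col 1 (width 3): heights before test = [2 4 5 3 4 5]; fits = False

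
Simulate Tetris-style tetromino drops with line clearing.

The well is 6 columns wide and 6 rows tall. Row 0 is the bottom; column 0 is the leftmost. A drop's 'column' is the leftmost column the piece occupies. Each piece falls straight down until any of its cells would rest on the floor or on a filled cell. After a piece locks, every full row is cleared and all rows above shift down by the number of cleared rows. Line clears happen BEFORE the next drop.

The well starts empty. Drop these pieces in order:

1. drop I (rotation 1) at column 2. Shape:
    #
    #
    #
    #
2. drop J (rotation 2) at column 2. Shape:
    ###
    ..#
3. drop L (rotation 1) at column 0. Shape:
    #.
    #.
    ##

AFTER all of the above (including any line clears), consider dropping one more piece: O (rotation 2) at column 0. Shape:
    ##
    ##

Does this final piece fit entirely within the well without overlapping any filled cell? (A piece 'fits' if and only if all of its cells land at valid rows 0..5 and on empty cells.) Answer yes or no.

Drop 1: I rot1 at col 2 lands with bottom-row=0; cleared 0 line(s) (total 0); column heights now [0 0 4 0 0 0], max=4
Drop 2: J rot2 at col 2 lands with bottom-row=3; cleared 0 line(s) (total 0); column heights now [0 0 5 5 5 0], max=5
Drop 3: L rot1 at col 0 lands with bottom-row=0; cleared 0 line(s) (total 0); column heights now [3 1 5 5 5 0], max=5
Test piece O rot2 at col 0 (width 2): heights before test = [3 1 5 5 5 0]; fits = True

Answer: yes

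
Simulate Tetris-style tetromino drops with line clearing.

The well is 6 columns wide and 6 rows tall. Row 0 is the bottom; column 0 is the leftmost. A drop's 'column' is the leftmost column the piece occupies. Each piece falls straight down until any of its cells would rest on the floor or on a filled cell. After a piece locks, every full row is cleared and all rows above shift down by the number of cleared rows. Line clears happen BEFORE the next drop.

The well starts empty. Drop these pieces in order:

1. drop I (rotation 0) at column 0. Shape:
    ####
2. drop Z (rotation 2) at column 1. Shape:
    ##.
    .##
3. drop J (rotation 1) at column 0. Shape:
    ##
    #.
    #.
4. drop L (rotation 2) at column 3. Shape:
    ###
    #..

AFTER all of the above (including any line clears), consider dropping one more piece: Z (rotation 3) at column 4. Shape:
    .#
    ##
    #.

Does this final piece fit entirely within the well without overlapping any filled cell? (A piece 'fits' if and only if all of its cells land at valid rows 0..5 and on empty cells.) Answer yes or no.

Answer: no

Derivation:
Drop 1: I rot0 at col 0 lands with bottom-row=0; cleared 0 line(s) (total 0); column heights now [1 1 1 1 0 0], max=1
Drop 2: Z rot2 at col 1 lands with bottom-row=1; cleared 0 line(s) (total 0); column heights now [1 3 3 2 0 0], max=3
Drop 3: J rot1 at col 0 lands with bottom-row=1; cleared 0 line(s) (total 0); column heights now [4 4 3 2 0 0], max=4
Drop 4: L rot2 at col 3 lands with bottom-row=2; cleared 0 line(s) (total 0); column heights now [4 4 3 4 4 4], max=4
Test piece Z rot3 at col 4 (width 2): heights before test = [4 4 3 4 4 4]; fits = False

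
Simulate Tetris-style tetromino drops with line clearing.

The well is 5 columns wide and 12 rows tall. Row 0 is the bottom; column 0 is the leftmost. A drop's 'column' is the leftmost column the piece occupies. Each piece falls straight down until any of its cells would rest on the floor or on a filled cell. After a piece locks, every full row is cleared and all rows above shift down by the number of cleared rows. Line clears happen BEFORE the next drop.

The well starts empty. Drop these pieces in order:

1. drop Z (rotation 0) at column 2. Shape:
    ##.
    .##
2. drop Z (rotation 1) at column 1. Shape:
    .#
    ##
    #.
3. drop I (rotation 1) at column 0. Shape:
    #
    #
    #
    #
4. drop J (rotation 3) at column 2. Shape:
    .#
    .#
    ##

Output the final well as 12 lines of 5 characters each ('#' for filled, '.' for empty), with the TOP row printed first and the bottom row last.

Answer: .....
.....
.....
.....
.....
...#.
...#.
..##.
#.#..
###..
####.
#..##

Derivation:
Drop 1: Z rot0 at col 2 lands with bottom-row=0; cleared 0 line(s) (total 0); column heights now [0 0 2 2 1], max=2
Drop 2: Z rot1 at col 1 lands with bottom-row=1; cleared 0 line(s) (total 0); column heights now [0 3 4 2 1], max=4
Drop 3: I rot1 at col 0 lands with bottom-row=0; cleared 0 line(s) (total 0); column heights now [4 3 4 2 1], max=4
Drop 4: J rot3 at col 2 lands with bottom-row=4; cleared 0 line(s) (total 0); column heights now [4 3 5 7 1], max=7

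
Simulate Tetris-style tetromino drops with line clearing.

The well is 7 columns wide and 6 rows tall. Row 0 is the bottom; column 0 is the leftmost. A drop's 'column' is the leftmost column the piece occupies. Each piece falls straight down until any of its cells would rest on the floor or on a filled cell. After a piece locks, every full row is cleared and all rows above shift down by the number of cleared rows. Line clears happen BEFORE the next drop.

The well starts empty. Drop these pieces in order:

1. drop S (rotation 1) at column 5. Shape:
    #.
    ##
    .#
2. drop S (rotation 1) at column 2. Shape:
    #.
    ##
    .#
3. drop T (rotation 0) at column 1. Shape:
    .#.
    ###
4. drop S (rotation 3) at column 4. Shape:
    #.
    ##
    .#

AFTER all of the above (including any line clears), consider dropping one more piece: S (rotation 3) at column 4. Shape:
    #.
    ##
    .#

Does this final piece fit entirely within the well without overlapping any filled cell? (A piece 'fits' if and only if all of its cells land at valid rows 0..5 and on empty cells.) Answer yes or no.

Drop 1: S rot1 at col 5 lands with bottom-row=0; cleared 0 line(s) (total 0); column heights now [0 0 0 0 0 3 2], max=3
Drop 2: S rot1 at col 2 lands with bottom-row=0; cleared 0 line(s) (total 0); column heights now [0 0 3 2 0 3 2], max=3
Drop 3: T rot0 at col 1 lands with bottom-row=3; cleared 0 line(s) (total 0); column heights now [0 4 5 4 0 3 2], max=5
Drop 4: S rot3 at col 4 lands with bottom-row=3; cleared 0 line(s) (total 0); column heights now [0 4 5 4 6 5 2], max=6
Test piece S rot3 at col 4 (width 2): heights before test = [0 4 5 4 6 5 2]; fits = False

Answer: no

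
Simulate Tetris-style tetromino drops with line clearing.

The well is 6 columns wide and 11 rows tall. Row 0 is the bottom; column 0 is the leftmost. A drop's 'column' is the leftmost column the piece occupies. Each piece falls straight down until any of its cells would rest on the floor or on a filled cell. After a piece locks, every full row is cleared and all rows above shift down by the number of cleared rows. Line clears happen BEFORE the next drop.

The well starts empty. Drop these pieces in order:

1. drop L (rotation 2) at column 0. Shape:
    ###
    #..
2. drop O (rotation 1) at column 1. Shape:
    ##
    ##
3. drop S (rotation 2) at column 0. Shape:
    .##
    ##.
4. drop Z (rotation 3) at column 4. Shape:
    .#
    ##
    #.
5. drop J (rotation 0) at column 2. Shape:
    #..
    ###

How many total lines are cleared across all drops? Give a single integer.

Drop 1: L rot2 at col 0 lands with bottom-row=0; cleared 0 line(s) (total 0); column heights now [2 2 2 0 0 0], max=2
Drop 2: O rot1 at col 1 lands with bottom-row=2; cleared 0 line(s) (total 0); column heights now [2 4 4 0 0 0], max=4
Drop 3: S rot2 at col 0 lands with bottom-row=4; cleared 0 line(s) (total 0); column heights now [5 6 6 0 0 0], max=6
Drop 4: Z rot3 at col 4 lands with bottom-row=0; cleared 0 line(s) (total 0); column heights now [5 6 6 0 2 3], max=6
Drop 5: J rot0 at col 2 lands with bottom-row=6; cleared 0 line(s) (total 0); column heights now [5 6 8 7 7 3], max=8

Answer: 0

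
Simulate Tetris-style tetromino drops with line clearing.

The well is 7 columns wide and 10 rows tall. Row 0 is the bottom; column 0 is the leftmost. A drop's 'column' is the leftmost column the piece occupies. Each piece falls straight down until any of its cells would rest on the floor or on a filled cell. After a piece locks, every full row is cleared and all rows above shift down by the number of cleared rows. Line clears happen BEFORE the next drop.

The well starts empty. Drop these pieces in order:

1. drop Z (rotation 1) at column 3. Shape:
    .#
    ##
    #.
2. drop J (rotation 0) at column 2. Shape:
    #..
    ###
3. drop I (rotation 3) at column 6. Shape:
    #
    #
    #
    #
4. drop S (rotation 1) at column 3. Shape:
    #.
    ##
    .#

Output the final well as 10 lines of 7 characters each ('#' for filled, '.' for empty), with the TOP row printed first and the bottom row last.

Drop 1: Z rot1 at col 3 lands with bottom-row=0; cleared 0 line(s) (total 0); column heights now [0 0 0 2 3 0 0], max=3
Drop 2: J rot0 at col 2 lands with bottom-row=3; cleared 0 line(s) (total 0); column heights now [0 0 5 4 4 0 0], max=5
Drop 3: I rot3 at col 6 lands with bottom-row=0; cleared 0 line(s) (total 0); column heights now [0 0 5 4 4 0 4], max=5
Drop 4: S rot1 at col 3 lands with bottom-row=4; cleared 0 line(s) (total 0); column heights now [0 0 5 7 6 0 4], max=7

Answer: .......
.......
.......
...#...
...##..
..#.#..
..###.#
....#.#
...##.#
...#..#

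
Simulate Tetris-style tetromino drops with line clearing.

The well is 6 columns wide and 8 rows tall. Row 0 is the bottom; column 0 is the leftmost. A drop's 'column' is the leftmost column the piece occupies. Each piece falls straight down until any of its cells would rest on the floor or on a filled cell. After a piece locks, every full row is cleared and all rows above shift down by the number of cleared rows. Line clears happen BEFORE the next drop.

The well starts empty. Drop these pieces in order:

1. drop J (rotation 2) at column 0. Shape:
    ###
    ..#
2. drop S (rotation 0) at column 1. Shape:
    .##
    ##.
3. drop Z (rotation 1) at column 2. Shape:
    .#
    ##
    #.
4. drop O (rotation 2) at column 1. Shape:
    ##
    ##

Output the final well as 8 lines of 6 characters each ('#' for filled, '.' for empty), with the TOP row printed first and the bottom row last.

Answer: .##...
.###..
..##..
..#...
..##..
.##...
###...
..#...

Derivation:
Drop 1: J rot2 at col 0 lands with bottom-row=0; cleared 0 line(s) (total 0); column heights now [2 2 2 0 0 0], max=2
Drop 2: S rot0 at col 1 lands with bottom-row=2; cleared 0 line(s) (total 0); column heights now [2 3 4 4 0 0], max=4
Drop 3: Z rot1 at col 2 lands with bottom-row=4; cleared 0 line(s) (total 0); column heights now [2 3 6 7 0 0], max=7
Drop 4: O rot2 at col 1 lands with bottom-row=6; cleared 0 line(s) (total 0); column heights now [2 8 8 7 0 0], max=8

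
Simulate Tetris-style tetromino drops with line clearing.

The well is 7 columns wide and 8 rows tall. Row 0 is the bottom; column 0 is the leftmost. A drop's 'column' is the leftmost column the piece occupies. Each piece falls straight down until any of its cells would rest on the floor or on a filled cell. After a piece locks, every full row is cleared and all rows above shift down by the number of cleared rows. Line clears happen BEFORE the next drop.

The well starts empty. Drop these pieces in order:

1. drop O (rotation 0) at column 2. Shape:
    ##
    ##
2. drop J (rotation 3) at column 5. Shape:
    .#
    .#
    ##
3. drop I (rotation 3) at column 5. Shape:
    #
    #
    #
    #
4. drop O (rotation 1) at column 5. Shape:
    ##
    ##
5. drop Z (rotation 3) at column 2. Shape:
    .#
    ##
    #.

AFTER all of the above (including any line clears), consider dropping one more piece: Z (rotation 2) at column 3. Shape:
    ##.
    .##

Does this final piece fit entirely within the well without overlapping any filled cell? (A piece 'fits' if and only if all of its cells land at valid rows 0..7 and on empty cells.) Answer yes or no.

Drop 1: O rot0 at col 2 lands with bottom-row=0; cleared 0 line(s) (total 0); column heights now [0 0 2 2 0 0 0], max=2
Drop 2: J rot3 at col 5 lands with bottom-row=0; cleared 0 line(s) (total 0); column heights now [0 0 2 2 0 1 3], max=3
Drop 3: I rot3 at col 5 lands with bottom-row=1; cleared 0 line(s) (total 0); column heights now [0 0 2 2 0 5 3], max=5
Drop 4: O rot1 at col 5 lands with bottom-row=5; cleared 0 line(s) (total 0); column heights now [0 0 2 2 0 7 7], max=7
Drop 5: Z rot3 at col 2 lands with bottom-row=2; cleared 0 line(s) (total 0); column heights now [0 0 4 5 0 7 7], max=7
Test piece Z rot2 at col 3 (width 3): heights before test = [0 0 4 5 0 7 7]; fits = False

Answer: no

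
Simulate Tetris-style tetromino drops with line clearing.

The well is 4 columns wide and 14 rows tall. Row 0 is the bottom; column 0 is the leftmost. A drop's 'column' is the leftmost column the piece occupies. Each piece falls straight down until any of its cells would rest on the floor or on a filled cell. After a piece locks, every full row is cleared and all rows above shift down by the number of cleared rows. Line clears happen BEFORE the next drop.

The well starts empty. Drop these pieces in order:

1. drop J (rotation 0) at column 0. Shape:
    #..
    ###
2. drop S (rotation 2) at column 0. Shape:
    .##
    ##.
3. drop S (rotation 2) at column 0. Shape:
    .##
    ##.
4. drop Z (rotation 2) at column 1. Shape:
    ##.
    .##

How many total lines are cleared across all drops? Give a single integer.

Drop 1: J rot0 at col 0 lands with bottom-row=0; cleared 0 line(s) (total 0); column heights now [2 1 1 0], max=2
Drop 2: S rot2 at col 0 lands with bottom-row=2; cleared 0 line(s) (total 0); column heights now [3 4 4 0], max=4
Drop 3: S rot2 at col 0 lands with bottom-row=4; cleared 0 line(s) (total 0); column heights now [5 6 6 0], max=6
Drop 4: Z rot2 at col 1 lands with bottom-row=6; cleared 0 line(s) (total 0); column heights now [5 8 8 7], max=8

Answer: 0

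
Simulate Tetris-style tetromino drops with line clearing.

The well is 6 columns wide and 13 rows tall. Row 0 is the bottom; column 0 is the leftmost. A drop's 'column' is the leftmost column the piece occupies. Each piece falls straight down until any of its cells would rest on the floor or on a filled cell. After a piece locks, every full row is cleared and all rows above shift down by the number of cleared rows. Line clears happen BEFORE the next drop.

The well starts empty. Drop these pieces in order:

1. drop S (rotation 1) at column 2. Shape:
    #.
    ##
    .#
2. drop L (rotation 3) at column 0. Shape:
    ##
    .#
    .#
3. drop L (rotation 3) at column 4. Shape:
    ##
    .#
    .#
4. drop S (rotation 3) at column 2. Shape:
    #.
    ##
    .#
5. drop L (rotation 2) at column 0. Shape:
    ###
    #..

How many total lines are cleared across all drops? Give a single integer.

Answer: 1

Derivation:
Drop 1: S rot1 at col 2 lands with bottom-row=0; cleared 0 line(s) (total 0); column heights now [0 0 3 2 0 0], max=3
Drop 2: L rot3 at col 0 lands with bottom-row=0; cleared 0 line(s) (total 0); column heights now [3 3 3 2 0 0], max=3
Drop 3: L rot3 at col 4 lands with bottom-row=0; cleared 0 line(s) (total 0); column heights now [3 3 3 2 3 3], max=3
Drop 4: S rot3 at col 2 lands with bottom-row=2; cleared 1 line(s) (total 1); column heights now [0 2 4 3 0 2], max=4
Drop 5: L rot2 at col 0 lands with bottom-row=3; cleared 0 line(s) (total 1); column heights now [5 5 5 3 0 2], max=5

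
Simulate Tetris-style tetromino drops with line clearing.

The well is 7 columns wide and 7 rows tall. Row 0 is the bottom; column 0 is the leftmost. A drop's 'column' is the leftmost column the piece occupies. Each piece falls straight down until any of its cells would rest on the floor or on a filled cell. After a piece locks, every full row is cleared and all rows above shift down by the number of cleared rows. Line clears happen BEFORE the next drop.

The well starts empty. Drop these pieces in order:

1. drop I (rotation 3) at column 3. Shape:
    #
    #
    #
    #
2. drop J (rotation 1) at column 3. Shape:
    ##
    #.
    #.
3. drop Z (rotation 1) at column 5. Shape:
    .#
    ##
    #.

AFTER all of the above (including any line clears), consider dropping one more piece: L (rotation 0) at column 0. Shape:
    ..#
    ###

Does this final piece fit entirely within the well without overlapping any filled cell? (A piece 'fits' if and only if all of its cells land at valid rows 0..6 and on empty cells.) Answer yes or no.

Drop 1: I rot3 at col 3 lands with bottom-row=0; cleared 0 line(s) (total 0); column heights now [0 0 0 4 0 0 0], max=4
Drop 2: J rot1 at col 3 lands with bottom-row=4; cleared 0 line(s) (total 0); column heights now [0 0 0 7 7 0 0], max=7
Drop 3: Z rot1 at col 5 lands with bottom-row=0; cleared 0 line(s) (total 0); column heights now [0 0 0 7 7 2 3], max=7
Test piece L rot0 at col 0 (width 3): heights before test = [0 0 0 7 7 2 3]; fits = True

Answer: yes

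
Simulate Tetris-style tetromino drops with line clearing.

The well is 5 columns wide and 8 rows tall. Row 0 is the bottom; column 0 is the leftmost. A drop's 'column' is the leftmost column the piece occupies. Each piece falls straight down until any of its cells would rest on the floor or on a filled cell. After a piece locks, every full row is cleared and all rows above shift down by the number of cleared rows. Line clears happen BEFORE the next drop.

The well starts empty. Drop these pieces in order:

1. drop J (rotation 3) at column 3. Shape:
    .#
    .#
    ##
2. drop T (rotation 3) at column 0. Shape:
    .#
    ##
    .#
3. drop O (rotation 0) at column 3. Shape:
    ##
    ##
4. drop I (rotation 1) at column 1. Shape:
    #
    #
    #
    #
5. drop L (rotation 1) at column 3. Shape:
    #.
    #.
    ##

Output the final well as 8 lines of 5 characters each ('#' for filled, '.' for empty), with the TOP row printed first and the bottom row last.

Drop 1: J rot3 at col 3 lands with bottom-row=0; cleared 0 line(s) (total 0); column heights now [0 0 0 1 3], max=3
Drop 2: T rot3 at col 0 lands with bottom-row=0; cleared 0 line(s) (total 0); column heights now [2 3 0 1 3], max=3
Drop 3: O rot0 at col 3 lands with bottom-row=3; cleared 0 line(s) (total 0); column heights now [2 3 0 5 5], max=5
Drop 4: I rot1 at col 1 lands with bottom-row=3; cleared 0 line(s) (total 0); column heights now [2 7 0 5 5], max=7
Drop 5: L rot1 at col 3 lands with bottom-row=5; cleared 0 line(s) (total 0); column heights now [2 7 0 8 6], max=8

Answer: ...#.
.#.#.
.#.##
.#.##
.#.##
.#..#
##..#
.#.##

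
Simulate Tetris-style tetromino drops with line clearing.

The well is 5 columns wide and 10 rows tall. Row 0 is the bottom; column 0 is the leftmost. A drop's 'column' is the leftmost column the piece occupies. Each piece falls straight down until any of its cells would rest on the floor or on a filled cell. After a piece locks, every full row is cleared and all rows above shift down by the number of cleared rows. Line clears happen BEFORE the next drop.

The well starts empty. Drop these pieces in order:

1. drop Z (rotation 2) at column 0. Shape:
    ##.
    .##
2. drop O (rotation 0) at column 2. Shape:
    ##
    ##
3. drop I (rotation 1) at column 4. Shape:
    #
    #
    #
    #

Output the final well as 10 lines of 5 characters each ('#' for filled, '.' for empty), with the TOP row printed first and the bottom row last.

Answer: .....
.....
.....
.....
.....
.....
.....
....#
..###
.##.#

Derivation:
Drop 1: Z rot2 at col 0 lands with bottom-row=0; cleared 0 line(s) (total 0); column heights now [2 2 1 0 0], max=2
Drop 2: O rot0 at col 2 lands with bottom-row=1; cleared 0 line(s) (total 0); column heights now [2 2 3 3 0], max=3
Drop 3: I rot1 at col 4 lands with bottom-row=0; cleared 1 line(s) (total 1); column heights now [0 1 2 2 3], max=3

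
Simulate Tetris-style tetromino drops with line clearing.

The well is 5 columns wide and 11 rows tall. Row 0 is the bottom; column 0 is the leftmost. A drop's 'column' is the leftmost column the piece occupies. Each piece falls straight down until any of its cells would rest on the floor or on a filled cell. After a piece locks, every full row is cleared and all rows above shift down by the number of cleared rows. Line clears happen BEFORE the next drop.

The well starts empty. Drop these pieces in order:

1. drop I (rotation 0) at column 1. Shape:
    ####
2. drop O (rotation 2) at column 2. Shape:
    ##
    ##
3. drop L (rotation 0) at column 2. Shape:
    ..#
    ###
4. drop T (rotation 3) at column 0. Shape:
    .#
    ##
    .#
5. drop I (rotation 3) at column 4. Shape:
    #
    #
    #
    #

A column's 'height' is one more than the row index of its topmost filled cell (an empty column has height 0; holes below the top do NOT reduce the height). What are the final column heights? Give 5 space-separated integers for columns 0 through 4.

Drop 1: I rot0 at col 1 lands with bottom-row=0; cleared 0 line(s) (total 0); column heights now [0 1 1 1 1], max=1
Drop 2: O rot2 at col 2 lands with bottom-row=1; cleared 0 line(s) (total 0); column heights now [0 1 3 3 1], max=3
Drop 3: L rot0 at col 2 lands with bottom-row=3; cleared 0 line(s) (total 0); column heights now [0 1 4 4 5], max=5
Drop 4: T rot3 at col 0 lands with bottom-row=1; cleared 0 line(s) (total 0); column heights now [3 4 4 4 5], max=5
Drop 5: I rot3 at col 4 lands with bottom-row=5; cleared 0 line(s) (total 0); column heights now [3 4 4 4 9], max=9

Answer: 3 4 4 4 9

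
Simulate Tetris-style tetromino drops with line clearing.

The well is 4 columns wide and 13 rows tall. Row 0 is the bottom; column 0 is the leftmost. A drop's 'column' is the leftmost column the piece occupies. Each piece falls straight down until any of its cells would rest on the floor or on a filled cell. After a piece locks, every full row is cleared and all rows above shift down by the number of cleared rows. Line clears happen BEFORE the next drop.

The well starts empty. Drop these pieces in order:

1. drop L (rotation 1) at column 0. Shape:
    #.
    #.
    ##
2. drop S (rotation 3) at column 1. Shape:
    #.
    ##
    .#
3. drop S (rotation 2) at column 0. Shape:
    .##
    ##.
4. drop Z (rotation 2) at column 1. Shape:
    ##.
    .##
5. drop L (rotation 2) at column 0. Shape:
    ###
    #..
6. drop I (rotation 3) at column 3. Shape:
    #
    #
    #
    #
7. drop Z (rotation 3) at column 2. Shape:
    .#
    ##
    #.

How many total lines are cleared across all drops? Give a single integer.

Answer: 2

Derivation:
Drop 1: L rot1 at col 0 lands with bottom-row=0; cleared 0 line(s) (total 0); column heights now [3 1 0 0], max=3
Drop 2: S rot3 at col 1 lands with bottom-row=0; cleared 0 line(s) (total 0); column heights now [3 3 2 0], max=3
Drop 3: S rot2 at col 0 lands with bottom-row=3; cleared 0 line(s) (total 0); column heights now [4 5 5 0], max=5
Drop 4: Z rot2 at col 1 lands with bottom-row=5; cleared 0 line(s) (total 0); column heights now [4 7 7 6], max=7
Drop 5: L rot2 at col 0 lands with bottom-row=6; cleared 0 line(s) (total 0); column heights now [8 8 8 6], max=8
Drop 6: I rot3 at col 3 lands with bottom-row=6; cleared 2 line(s) (total 2); column heights now [4 5 6 8], max=8
Drop 7: Z rot3 at col 2 lands with bottom-row=7; cleared 0 line(s) (total 2); column heights now [4 5 9 10], max=10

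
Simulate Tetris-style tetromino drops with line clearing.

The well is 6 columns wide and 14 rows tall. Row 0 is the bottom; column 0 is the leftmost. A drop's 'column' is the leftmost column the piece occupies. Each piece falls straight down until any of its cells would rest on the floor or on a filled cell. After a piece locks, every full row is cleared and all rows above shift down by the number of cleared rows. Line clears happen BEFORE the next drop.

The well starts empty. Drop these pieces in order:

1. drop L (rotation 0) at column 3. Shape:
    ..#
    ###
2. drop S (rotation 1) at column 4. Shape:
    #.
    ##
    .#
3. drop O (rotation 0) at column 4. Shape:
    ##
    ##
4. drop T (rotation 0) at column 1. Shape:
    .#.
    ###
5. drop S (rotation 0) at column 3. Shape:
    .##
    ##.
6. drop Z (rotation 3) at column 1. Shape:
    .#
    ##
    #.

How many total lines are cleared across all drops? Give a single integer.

Drop 1: L rot0 at col 3 lands with bottom-row=0; cleared 0 line(s) (total 0); column heights now [0 0 0 1 1 2], max=2
Drop 2: S rot1 at col 4 lands with bottom-row=2; cleared 0 line(s) (total 0); column heights now [0 0 0 1 5 4], max=5
Drop 3: O rot0 at col 4 lands with bottom-row=5; cleared 0 line(s) (total 0); column heights now [0 0 0 1 7 7], max=7
Drop 4: T rot0 at col 1 lands with bottom-row=1; cleared 0 line(s) (total 0); column heights now [0 2 3 2 7 7], max=7
Drop 5: S rot0 at col 3 lands with bottom-row=7; cleared 0 line(s) (total 0); column heights now [0 2 3 8 9 9], max=9
Drop 6: Z rot3 at col 1 lands with bottom-row=2; cleared 0 line(s) (total 0); column heights now [0 4 5 8 9 9], max=9

Answer: 0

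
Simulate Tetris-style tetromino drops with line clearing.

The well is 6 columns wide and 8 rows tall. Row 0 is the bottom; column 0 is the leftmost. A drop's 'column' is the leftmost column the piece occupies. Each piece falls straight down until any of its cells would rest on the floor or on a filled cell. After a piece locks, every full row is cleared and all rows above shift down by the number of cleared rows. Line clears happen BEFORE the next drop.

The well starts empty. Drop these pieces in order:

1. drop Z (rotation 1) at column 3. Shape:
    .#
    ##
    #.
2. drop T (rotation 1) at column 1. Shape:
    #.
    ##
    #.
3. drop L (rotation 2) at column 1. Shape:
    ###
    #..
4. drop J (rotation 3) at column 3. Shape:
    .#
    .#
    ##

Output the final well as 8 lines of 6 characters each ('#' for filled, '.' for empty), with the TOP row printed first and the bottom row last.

Answer: ....#.
....#.
...##.
.###..
.#....
.#..#.
.####.
.#.#..

Derivation:
Drop 1: Z rot1 at col 3 lands with bottom-row=0; cleared 0 line(s) (total 0); column heights now [0 0 0 2 3 0], max=3
Drop 2: T rot1 at col 1 lands with bottom-row=0; cleared 0 line(s) (total 0); column heights now [0 3 2 2 3 0], max=3
Drop 3: L rot2 at col 1 lands with bottom-row=3; cleared 0 line(s) (total 0); column heights now [0 5 5 5 3 0], max=5
Drop 4: J rot3 at col 3 lands with bottom-row=5; cleared 0 line(s) (total 0); column heights now [0 5 5 6 8 0], max=8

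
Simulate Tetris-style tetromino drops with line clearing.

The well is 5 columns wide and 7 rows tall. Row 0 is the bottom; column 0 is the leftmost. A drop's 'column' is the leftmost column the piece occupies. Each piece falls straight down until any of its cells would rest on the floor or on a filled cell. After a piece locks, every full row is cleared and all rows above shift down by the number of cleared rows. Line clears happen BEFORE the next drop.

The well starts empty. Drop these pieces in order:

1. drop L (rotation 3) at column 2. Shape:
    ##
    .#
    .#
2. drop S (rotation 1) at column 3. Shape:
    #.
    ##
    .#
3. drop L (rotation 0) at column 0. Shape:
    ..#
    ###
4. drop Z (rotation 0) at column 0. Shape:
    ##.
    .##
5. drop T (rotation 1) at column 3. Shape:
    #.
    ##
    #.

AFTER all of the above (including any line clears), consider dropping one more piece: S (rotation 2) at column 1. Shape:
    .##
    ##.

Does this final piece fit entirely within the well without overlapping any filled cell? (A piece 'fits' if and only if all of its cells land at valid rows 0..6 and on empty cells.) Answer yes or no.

Drop 1: L rot3 at col 2 lands with bottom-row=0; cleared 0 line(s) (total 0); column heights now [0 0 3 3 0], max=3
Drop 2: S rot1 at col 3 lands with bottom-row=2; cleared 0 line(s) (total 0); column heights now [0 0 3 5 4], max=5
Drop 3: L rot0 at col 0 lands with bottom-row=3; cleared 1 line(s) (total 1); column heights now [0 0 4 4 3], max=4
Drop 4: Z rot0 at col 0 lands with bottom-row=4; cleared 0 line(s) (total 1); column heights now [6 6 5 4 3], max=6
Drop 5: T rot1 at col 3 lands with bottom-row=4; cleared 0 line(s) (total 1); column heights now [6 6 5 7 6], max=7
Test piece S rot2 at col 1 (width 3): heights before test = [6 6 5 7 6]; fits = False

Answer: no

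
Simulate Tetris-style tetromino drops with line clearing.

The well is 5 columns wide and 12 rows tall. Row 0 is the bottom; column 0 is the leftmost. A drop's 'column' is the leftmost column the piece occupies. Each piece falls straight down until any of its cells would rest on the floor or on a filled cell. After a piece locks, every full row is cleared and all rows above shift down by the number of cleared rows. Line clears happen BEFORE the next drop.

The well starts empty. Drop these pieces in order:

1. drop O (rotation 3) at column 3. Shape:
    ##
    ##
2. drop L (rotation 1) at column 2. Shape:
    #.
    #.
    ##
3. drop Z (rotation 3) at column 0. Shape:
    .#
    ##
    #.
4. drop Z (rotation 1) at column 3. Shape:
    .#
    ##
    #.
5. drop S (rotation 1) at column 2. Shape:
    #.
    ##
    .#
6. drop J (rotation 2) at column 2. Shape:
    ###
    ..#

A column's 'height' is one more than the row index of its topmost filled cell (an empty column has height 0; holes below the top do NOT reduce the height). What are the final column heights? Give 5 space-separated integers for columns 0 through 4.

Answer: 2 3 9 9 9

Derivation:
Drop 1: O rot3 at col 3 lands with bottom-row=0; cleared 0 line(s) (total 0); column heights now [0 0 0 2 2], max=2
Drop 2: L rot1 at col 2 lands with bottom-row=2; cleared 0 line(s) (total 0); column heights now [0 0 5 3 2], max=5
Drop 3: Z rot3 at col 0 lands with bottom-row=0; cleared 0 line(s) (total 0); column heights now [2 3 5 3 2], max=5
Drop 4: Z rot1 at col 3 lands with bottom-row=3; cleared 0 line(s) (total 0); column heights now [2 3 5 5 6], max=6
Drop 5: S rot1 at col 2 lands with bottom-row=5; cleared 0 line(s) (total 0); column heights now [2 3 8 7 6], max=8
Drop 6: J rot2 at col 2 lands with bottom-row=7; cleared 0 line(s) (total 0); column heights now [2 3 9 9 9], max=9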